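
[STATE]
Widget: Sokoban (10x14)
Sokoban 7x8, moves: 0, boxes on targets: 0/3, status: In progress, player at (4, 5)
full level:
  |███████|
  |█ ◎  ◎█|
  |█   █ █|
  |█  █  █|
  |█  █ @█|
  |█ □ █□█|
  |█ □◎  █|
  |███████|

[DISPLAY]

███████   
█ ◎  ◎█   
█   █ █   
█  █  █   
█  █ @█   
█ □ █□█   
█ □◎  █   
███████   
Moves: 0  
          
          
          
          
          


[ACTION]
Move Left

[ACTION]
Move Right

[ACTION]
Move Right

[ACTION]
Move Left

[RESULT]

███████   
█ ◎  ◎█   
█   █ █   
█  █  █   
█  █@ █   
█ □ █□█   
█ □◎  █   
███████   
Moves: 3  
          
          
          
          
          


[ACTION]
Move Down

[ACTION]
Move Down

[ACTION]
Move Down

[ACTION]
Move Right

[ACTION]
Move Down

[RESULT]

███████   
█ ◎  ◎█   
█   █ █   
█  █  █   
█  █  █   
█ □ █@█   
█ □◎ □█   
███████   
Moves: 5  
          
          
          
          
          


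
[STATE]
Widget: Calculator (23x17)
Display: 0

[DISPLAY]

                      0
┌───┬───┬───┬───┐      
│ 7 │ 8 │ 9 │ ÷ │      
├───┼───┼───┼───┤      
│ 4 │ 5 │ 6 │ × │      
├───┼───┼───┼───┤      
│ 1 │ 2 │ 3 │ - │      
├───┼───┼───┼───┤      
│ 0 │ . │ = │ + │      
├───┼───┼───┼───┤      
│ C │ MC│ MR│ M+│      
└───┴───┴───┴───┘      
                       
                       
                       
                       
                       


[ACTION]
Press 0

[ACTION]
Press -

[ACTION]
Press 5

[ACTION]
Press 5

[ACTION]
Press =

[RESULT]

                    -55
┌───┬───┬───┬───┐      
│ 7 │ 8 │ 9 │ ÷ │      
├───┼───┼───┼───┤      
│ 4 │ 5 │ 6 │ × │      
├───┼───┼───┼───┤      
│ 1 │ 2 │ 3 │ - │      
├───┼───┼───┼───┤      
│ 0 │ . │ = │ + │      
├───┼───┼───┼───┤      
│ C │ MC│ MR│ M+│      
└───┴───┴───┴───┘      
                       
                       
                       
                       
                       


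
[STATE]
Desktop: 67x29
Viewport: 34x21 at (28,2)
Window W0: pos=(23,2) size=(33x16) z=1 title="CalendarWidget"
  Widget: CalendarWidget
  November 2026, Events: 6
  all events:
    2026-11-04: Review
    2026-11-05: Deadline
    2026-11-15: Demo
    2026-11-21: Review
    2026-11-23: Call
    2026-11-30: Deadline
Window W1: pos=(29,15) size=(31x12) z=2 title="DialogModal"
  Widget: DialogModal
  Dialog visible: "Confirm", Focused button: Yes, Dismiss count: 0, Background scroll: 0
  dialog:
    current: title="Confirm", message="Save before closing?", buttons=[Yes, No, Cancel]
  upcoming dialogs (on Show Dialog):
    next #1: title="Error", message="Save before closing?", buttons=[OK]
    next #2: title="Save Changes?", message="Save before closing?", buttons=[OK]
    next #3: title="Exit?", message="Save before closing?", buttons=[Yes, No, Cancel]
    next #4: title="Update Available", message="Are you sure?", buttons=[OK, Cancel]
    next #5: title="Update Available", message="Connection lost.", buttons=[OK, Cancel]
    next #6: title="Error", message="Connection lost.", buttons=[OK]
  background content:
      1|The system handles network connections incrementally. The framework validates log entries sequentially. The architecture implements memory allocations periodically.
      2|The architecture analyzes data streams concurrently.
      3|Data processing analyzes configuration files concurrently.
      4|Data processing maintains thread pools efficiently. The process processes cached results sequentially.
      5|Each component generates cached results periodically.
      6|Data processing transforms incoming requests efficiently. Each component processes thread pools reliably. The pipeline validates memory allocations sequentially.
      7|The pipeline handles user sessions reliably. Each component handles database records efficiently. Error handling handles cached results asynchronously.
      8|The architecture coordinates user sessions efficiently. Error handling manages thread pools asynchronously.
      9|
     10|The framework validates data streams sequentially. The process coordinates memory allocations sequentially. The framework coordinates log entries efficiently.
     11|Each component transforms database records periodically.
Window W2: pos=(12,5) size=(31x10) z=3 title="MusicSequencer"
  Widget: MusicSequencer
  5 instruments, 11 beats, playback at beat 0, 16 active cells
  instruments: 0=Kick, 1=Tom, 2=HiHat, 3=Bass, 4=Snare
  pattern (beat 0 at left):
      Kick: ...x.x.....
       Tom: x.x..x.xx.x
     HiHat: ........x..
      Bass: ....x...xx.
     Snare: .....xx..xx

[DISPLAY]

━━━━━━━━━━━━━━━━━━━━━━━━━━━┓      
endarWidget                ┃      
───────────────────────────┨      
━━━━━━━━━━━━━━┓026         ┃      
              ┃u           ┃      
──────────────┨1           ┃      
90            ┃  8         ┃      
··            ┃5*          ┃      
·█            ┃22          ┃      
··            ┃29          ┃      
█·            ┃            ┃      
██            ┃            ┃      
━━━━━━━━━━━━━━┛            ┃      
 ┏━━━━━━━━━━━━━━━━━━━━━━━━━━━━━┓  
 ┃ DialogModal                 ┃  
━┠─────────────────────────────┨  
 ┃The system handles network co┃  
 ┃Th┌──────────────────────┐dat┃  
 ┃Da│       Confirm        │onf┃  
 ┃Da│ Save before closing? │thr┃  
 ┃Ea│ [Yes]  No   Cancel   │ach┃  


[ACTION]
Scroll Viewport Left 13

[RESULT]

        ┏━━━━━━━━━━━━━━━━━━━━━━━━━
        ┃ CalendarWidget          
        ┠─────────────────────────
━━━━━━━━━━━━━━━━━━━━━━━━━━━┓026   
usicSequencer              ┃u     
───────────────────────────┨1     
    ▼1234567890            ┃  8   
Kick···█·█·····            ┃5*    
 Tom█·█··█·██·█            ┃22    
iHat········█··            ┃29    
Bass····█···██·            ┃      
nare·····██··██            ┃      
━━━━━━━━━━━━━━━━━━━━━━━━━━━┛      
        ┃     ┏━━━━━━━━━━━━━━━━━━━
        ┃     ┃ DialogModal       
        ┗━━━━━┠───────────────────
              ┃The system handles 
              ┃Th┌────────────────
              ┃Da│       Confirm  
              ┃Da│ Save before clo
              ┃Ea│ [Yes]  No   Can


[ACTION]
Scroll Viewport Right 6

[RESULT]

  ┏━━━━━━━━━━━━━━━━━━━━━━━━━━━━━━━
  ┃ CalendarWidget                
  ┠───────────────────────────────
━━━━━━━━━━━━━━━━━━━━━┓026         
quencer              ┃u           
─────────────────────┨1           
234567890            ┃  8         
·█·█·····            ┃5*          
█··█·██·█            ┃22          
······█··            ┃29          
··█···██·            ┃            
···██··██            ┃            
━━━━━━━━━━━━━━━━━━━━━┛            
  ┃     ┏━━━━━━━━━━━━━━━━━━━━━━━━━
  ┃     ┃ DialogModal             
  ┗━━━━━┠─────────────────────────
        ┃The system handles networ
        ┃Th┌──────────────────────
        ┃Da│       Confirm        
        ┃Da│ Save before closing? 
        ┃Ea│ [Yes]  No   Cancel   


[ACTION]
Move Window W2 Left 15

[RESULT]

  ┏━━━━━━━━━━━━━━━━━━━━━━━━━━━━━━━
  ┃ CalendarWidget                
  ┠───────────────────────────────
━━━━━━━━━┓  November 2026         
         ┃e Th Fr Sa Su           
─────────┨            1           
         ┃4*  5*  6  7  8         
         ┃1 12 13 14 15*          
         ┃8 19 20 21* 22          
         ┃25 26 27 28 29          
         ┃                        
         ┃                        
━━━━━━━━━┛                        
  ┃     ┏━━━━━━━━━━━━━━━━━━━━━━━━━
  ┃     ┃ DialogModal             
  ┗━━━━━┠─────────────────────────
        ┃The system handles networ
        ┃Th┌──────────────────────
        ┃Da│       Confirm        
        ┃Da│ Save before closing? 
        ┃Ea│ [Yes]  No   Cancel   


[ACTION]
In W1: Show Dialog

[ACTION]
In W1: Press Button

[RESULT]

  ┏━━━━━━━━━━━━━━━━━━━━━━━━━━━━━━━
  ┃ CalendarWidget                
  ┠───────────────────────────────
━━━━━━━━━┓  November 2026         
         ┃e Th Fr Sa Su           
─────────┨            1           
         ┃4*  5*  6  7  8         
         ┃1 12 13 14 15*          
         ┃8 19 20 21* 22          
         ┃25 26 27 28 29          
         ┃                        
         ┃                        
━━━━━━━━━┛                        
  ┃     ┏━━━━━━━━━━━━━━━━━━━━━━━━━
  ┃     ┃ DialogModal             
  ┗━━━━━┠─────────────────────────
        ┃The system handles networ
        ┃The architecture analyzes
        ┃Data processing analyzes 
        ┃Data processing maintains
        ┃Each component generates 


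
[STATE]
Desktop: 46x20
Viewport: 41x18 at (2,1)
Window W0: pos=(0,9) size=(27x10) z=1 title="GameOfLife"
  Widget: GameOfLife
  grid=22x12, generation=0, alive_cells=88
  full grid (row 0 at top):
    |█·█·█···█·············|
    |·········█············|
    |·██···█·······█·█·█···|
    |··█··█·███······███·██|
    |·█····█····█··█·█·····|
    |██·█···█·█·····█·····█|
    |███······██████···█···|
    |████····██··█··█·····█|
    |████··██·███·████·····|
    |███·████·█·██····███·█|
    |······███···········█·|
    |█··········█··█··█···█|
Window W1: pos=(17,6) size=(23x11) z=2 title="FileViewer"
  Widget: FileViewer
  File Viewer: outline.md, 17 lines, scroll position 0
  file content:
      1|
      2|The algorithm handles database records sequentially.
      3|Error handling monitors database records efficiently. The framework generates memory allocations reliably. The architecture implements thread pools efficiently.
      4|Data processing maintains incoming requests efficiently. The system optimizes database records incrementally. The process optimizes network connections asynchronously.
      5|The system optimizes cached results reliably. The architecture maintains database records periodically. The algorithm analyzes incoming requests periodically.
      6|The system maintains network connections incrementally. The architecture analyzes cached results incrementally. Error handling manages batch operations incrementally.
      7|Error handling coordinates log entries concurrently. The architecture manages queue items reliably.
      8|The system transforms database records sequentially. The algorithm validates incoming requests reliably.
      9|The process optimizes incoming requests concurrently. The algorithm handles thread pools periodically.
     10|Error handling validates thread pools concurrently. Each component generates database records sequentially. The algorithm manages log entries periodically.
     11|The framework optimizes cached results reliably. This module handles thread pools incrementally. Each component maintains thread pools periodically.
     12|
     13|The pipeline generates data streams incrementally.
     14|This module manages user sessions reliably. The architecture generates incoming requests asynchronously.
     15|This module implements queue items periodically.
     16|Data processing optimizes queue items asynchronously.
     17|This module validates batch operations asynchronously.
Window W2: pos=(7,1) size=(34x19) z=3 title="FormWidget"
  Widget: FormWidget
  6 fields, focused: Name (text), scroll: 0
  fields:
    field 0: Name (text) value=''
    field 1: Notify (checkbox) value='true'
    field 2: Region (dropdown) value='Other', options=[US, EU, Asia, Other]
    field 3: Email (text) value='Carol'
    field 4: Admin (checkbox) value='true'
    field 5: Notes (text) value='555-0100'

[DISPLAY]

     ┏━━━━━━━━━━━━━━━━━━━━━━━━━━━━━━━━┓  
     ┃ FormWidget                     ┃  
     ┠────────────────────────────────┨  
     ┃> Name:       [                ]┃  
     ┃  Notify:     [x]               ┃  
     ┃  Region:     [Other          ▼]┃  
     ┃  Email:      [Carol           ]┃  
     ┃  Admin:      [x]               ┃  
━━━━━┃  Notes:      [555-0100        ]┃  
GameO┃                                ┃  
─────┃                                ┃  
en: 0┃                                ┃  
·█··█┃                                ┃  
█····┃                                ┃  
█·█··┃                                ┃  
██···┃                                ┃  
███··┃                                ┃  
━━━━━┃                                ┃  


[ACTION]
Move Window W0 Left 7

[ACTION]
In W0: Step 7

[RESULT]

     ┏━━━━━━━━━━━━━━━━━━━━━━━━━━━━━━━━┓  
     ┃ FormWidget                     ┃  
     ┠────────────────────────────────┨  
     ┃> Name:       [                ]┃  
     ┃  Notify:     [x]               ┃  
     ┃  Region:     [Other          ▼]┃  
     ┃  Email:      [Carol           ]┃  
     ┃  Admin:      [x]               ┃  
━━━━━┃  Notes:      [555-0100        ]┃  
GameO┃                                ┃  
─────┃                                ┃  
en: 7┃                                ┃  
·█··█┃                                ┃  
█···█┃                                ┃  
·····┃                                ┃  
·····┃                                ┃  
·····┃                                ┃  
━━━━━┃                                ┃  


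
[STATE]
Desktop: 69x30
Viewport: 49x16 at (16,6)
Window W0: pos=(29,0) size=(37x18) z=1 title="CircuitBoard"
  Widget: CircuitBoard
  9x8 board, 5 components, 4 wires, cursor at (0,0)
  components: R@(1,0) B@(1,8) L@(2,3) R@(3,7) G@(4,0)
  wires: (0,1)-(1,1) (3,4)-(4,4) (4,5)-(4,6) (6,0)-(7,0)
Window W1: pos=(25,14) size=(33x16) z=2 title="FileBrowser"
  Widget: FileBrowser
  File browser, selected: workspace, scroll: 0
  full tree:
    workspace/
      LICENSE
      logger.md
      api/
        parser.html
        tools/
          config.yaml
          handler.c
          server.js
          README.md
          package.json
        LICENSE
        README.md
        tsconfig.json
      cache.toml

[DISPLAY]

             ┃1   R   ·                          
             ┃                                   
             ┃2               L                  
             ┃                                   
             ┃3                   ·           R  
             ┃                    │              
             ┃4   G               ·   · ─ ·      
             ┃                                   
         ┏━━━━━━━━━━━━━━━━━━━━━━━━━━━━━━━┓       
         ┃ FileBrowser                   ┃       
         ┠───────────────────────────────┨       
         ┃> [-] workspace/               ┃━━━━━━━
         ┃    LICENSE                    ┃       
         ┃    logger.md                  ┃       
         ┃    [+] api/                   ┃       
         ┃    cache.toml                 ┃       


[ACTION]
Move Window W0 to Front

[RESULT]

             ┃1   R   ·                          
             ┃                                   
             ┃2               L                  
             ┃                                   
             ┃3                   ·           R  
             ┃                    │              
             ┃4   G               ·   · ─ ·      
             ┃                                   
         ┏━━━┃5                                  
         ┃ Fi┃                                   
         ┠───┃6   ·                              
         ┃> [┗━━━━━━━━━━━━━━━━━━━━━━━━━━━━━━━━━━━
         ┃    LICENSE                    ┃       
         ┃    logger.md                  ┃       
         ┃    [+] api/                   ┃       
         ┃    cache.toml                 ┃       


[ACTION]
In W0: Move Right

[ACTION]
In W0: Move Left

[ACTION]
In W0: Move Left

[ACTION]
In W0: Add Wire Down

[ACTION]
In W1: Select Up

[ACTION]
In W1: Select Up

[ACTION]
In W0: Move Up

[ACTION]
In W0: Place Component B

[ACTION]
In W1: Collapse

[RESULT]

             ┃1   R   ·                          
             ┃                                   
             ┃2               L                  
             ┃                                   
             ┃3                   ·           R  
             ┃                    │              
             ┃4   G               ·   · ─ ·      
             ┃                                   
         ┏━━━┃5                                  
         ┃ Fi┃                                   
         ┠───┃6   ·                              
         ┃> [┗━━━━━━━━━━━━━━━━━━━━━━━━━━━━━━━━━━━
         ┃                               ┃       
         ┃                               ┃       
         ┃                               ┃       
         ┃                               ┃       


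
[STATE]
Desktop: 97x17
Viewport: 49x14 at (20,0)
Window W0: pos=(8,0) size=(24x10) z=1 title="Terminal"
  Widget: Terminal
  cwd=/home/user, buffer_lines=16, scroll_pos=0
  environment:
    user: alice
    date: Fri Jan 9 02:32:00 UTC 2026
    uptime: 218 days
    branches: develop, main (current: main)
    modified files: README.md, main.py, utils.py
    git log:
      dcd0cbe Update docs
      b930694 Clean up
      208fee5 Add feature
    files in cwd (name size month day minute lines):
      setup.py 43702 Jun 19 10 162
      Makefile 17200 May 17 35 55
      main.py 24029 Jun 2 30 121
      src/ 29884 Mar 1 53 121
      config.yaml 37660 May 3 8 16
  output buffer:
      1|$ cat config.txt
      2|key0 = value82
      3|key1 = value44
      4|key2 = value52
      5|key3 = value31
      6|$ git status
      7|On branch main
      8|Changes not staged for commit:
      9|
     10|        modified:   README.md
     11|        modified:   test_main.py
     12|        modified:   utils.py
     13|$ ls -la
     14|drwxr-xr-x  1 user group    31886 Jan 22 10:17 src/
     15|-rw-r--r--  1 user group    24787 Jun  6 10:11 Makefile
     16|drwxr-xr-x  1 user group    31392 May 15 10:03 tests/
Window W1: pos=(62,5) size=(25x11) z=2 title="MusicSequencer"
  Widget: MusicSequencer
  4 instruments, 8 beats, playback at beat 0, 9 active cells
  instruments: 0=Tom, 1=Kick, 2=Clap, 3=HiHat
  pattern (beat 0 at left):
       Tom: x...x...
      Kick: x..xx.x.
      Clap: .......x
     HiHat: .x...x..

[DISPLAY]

━━━━━━━━━━━┓                                     
           ┃                                     
───────────┨                                     
g.txt      ┃                                     
e82        ┃                                     
e44        ┃                              ┏━━━━━━
e52        ┃                              ┃ Music
e31        ┃                              ┠──────
s          ┃                              ┃      
━━━━━━━━━━━┛                              ┃   Tom
                                          ┃  Kick
                                          ┃  Clap
                                          ┃ HiHat
                                          ┃      


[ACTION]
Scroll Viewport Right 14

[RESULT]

                                                 
                                                 
                                                 
                                                 
                                                 
                            ┏━━━━━━━━━━━━━━━━━━━━
                            ┃ MusicSequencer     
                            ┠────────────────────
                            ┃      ▼1234567      
                            ┃   Tom█···█···      
                            ┃  Kick█··██·█·      
                            ┃  Clap·······█      
                            ┃ HiHat·█···█··      
                            ┃                    


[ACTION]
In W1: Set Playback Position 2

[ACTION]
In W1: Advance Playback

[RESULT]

                                                 
                                                 
                                                 
                                                 
                                                 
                            ┏━━━━━━━━━━━━━━━━━━━━
                            ┃ MusicSequencer     
                            ┠────────────────────
                            ┃      012▼4567      
                            ┃   Tom█···█···      
                            ┃  Kick█··██·█·      
                            ┃  Clap·······█      
                            ┃ HiHat·█···█··      
                            ┃                    


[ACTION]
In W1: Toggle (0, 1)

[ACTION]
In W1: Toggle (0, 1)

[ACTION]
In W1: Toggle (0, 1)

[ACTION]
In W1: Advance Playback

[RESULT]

                                                 
                                                 
                                                 
                                                 
                                                 
                            ┏━━━━━━━━━━━━━━━━━━━━
                            ┃ MusicSequencer     
                            ┠────────────────────
                            ┃      0123▼567      
                            ┃   Tom██··█···      
                            ┃  Kick█··██·█·      
                            ┃  Clap·······█      
                            ┃ HiHat·█···█··      
                            ┃                    


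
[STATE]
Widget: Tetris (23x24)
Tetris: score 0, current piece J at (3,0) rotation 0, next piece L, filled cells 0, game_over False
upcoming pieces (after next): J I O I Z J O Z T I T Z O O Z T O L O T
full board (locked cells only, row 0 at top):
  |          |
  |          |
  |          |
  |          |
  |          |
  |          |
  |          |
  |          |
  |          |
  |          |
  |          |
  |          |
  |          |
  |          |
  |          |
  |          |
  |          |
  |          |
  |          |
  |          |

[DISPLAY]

   █      │Next:       
   ███    │  ▒         
          │▒▒▒         
          │            
          │            
          │            
          │Score:      
          │0           
          │            
          │            
          │            
          │            
          │            
          │            
          │            
          │            
          │            
          │            
          │            
          │            
          │            
          │            
          │            
          │            


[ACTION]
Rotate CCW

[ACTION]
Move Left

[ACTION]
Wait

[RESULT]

          │Next:       
   █      │  ▒         
   █      │▒▒▒         
  ██      │            
          │            
          │            
          │Score:      
          │0           
          │            
          │            
          │            
          │            
          │            
          │            
          │            
          │            
          │            
          │            
          │            
          │            
          │            
          │            
          │            
          │            


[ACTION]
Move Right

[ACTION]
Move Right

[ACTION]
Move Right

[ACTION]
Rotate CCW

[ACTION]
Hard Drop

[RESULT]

     ▒    │Next:       
   ▒▒▒    │█           
          │███         
          │            
          │            
          │            
          │Score:      
          │0           
          │            
          │            
          │            
          │            
          │            
          │            
          │            
          │            
          │            
          │            
     ███  │            
       █  │            
          │            
          │            
          │            
          │            


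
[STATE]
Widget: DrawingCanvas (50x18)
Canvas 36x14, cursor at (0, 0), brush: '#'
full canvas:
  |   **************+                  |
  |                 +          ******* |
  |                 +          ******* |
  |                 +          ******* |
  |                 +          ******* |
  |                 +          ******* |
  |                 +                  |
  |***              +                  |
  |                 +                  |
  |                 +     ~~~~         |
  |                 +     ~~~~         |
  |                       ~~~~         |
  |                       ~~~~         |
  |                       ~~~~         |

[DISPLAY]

+  **************+                                
                 +          *******               
                 +          *******               
                 +          *******               
                 +          *******               
                 +          *******               
                 +                                
***              +                                
                 +                                
                 +     ~~~~                       
                 +     ~~~~                       
                       ~~~~                       
                       ~~~~                       
                       ~~~~                       
                                                  
                                                  
                                                  
                                                  


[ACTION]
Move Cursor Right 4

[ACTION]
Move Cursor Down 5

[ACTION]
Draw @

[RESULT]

   **************+                                
                 +          *******               
                 +          *******               
                 +          *******               
                 +          *******               
    @            +          *******               
                 +                                
***              +                                
                 +                                
                 +     ~~~~                       
                 +     ~~~~                       
                       ~~~~                       
                       ~~~~                       
                       ~~~~                       
                                                  
                                                  
                                                  
                                                  


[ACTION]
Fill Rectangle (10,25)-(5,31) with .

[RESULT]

   **************+                                
                 +          *******               
                 +          *******               
                 +          *******               
                 +          *******               
    @            +       .......***               
                 +       .......                  
***              +       .......                  
                 +       .......                  
                 +     ~~.......                  
                 +     ~~.......                  
                       ~~~~                       
                       ~~~~                       
                       ~~~~                       
                                                  
                                                  
                                                  
                                                  


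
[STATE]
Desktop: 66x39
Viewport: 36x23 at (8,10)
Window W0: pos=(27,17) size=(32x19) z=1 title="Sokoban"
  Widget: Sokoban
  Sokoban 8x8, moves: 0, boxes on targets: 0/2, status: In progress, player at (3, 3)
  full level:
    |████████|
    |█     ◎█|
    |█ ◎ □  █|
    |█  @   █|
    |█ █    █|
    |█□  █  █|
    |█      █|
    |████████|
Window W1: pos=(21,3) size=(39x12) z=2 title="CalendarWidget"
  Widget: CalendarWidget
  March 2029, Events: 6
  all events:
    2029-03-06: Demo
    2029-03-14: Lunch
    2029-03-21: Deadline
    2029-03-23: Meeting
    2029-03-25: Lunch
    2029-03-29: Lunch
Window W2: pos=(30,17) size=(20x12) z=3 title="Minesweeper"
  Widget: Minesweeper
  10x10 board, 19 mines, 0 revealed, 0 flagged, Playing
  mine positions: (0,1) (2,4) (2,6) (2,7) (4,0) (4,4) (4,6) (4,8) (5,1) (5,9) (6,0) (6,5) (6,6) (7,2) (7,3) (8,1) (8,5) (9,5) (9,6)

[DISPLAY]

             ┃12 13 14* 15 16 17 18 
             ┃19 20 21* 22 23* 24 25
             ┃26 27 28 29* 30 31    
             ┃                      
             ┗━━━━━━━━━━━━━━━━━━━━━━
                                    
                                    
                   ┏━━┏━━━━━━━━━━━━━
                   ┃ S┃ Minesweeper 
                   ┠──┠─────────────
                   ┃██┃■■■■■■■■■■   
                   ┃█ ┃■■■■■■■■■■   
                   ┃█ ┃■■■■■■■■■■   
                   ┃█ ┃■■■■■■■■■■   
                   ┃█ ┃■■■■■■■■■■   
                   ┃█□┃■■■■■■■■■■   
                   ┃█ ┃■■■■■■■■■■   
                   ┃██┃■■■■■■■■■■   
                   ┃Mo┗━━━━━━━━━━━━━
                   ┃                
                   ┃                
                   ┃                
                   ┃                


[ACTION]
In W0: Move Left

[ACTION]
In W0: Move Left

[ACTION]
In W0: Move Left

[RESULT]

             ┃12 13 14* 15 16 17 18 
             ┃19 20 21* 22 23* 24 25
             ┃26 27 28 29* 30 31    
             ┃                      
             ┗━━━━━━━━━━━━━━━━━━━━━━
                                    
                                    
                   ┏━━┏━━━━━━━━━━━━━
                   ┃ S┃ Minesweeper 
                   ┠──┠─────────────
                   ┃██┃■■■■■■■■■■   
                   ┃█ ┃■■■■■■■■■■   
                   ┃█ ┃■■■■■■■■■■   
                   ┃█@┃■■■■■■■■■■   
                   ┃█ ┃■■■■■■■■■■   
                   ┃█□┃■■■■■■■■■■   
                   ┃█ ┃■■■■■■■■■■   
                   ┃██┃■■■■■■■■■■   
                   ┃Mo┗━━━━━━━━━━━━━
                   ┃                
                   ┃                
                   ┃                
                   ┃                


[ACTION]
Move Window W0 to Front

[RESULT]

             ┃12 13 14* 15 16 17 18 
             ┃19 20 21* 22 23* 24 25
             ┃26 27 28 29* 30 31    
             ┃                      
             ┗━━━━━━━━━━━━━━━━━━━━━━
                                    
                                    
                   ┏━━━━━━━━━━━━━━━━
                   ┃ Sokoban        
                   ┠────────────────
                   ┃████████        
                   ┃█     ◎█        
                   ┃█ ◎ □  █        
                   ┃█@     █        
                   ┃█ █    █        
                   ┃█□  █  █        
                   ┃█      █        
                   ┃████████        
                   ┃Moves: 2  0/2   
                   ┃                
                   ┃                
                   ┃                
                   ┃                


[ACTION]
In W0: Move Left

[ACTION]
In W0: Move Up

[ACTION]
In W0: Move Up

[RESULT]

             ┃12 13 14* 15 16 17 18 
             ┃19 20 21* 22 23* 24 25
             ┃26 27 28 29* 30 31    
             ┃                      
             ┗━━━━━━━━━━━━━━━━━━━━━━
                                    
                                    
                   ┏━━━━━━━━━━━━━━━━
                   ┃ Sokoban        
                   ┠────────────────
                   ┃████████        
                   ┃█@    ◎█        
                   ┃█ ◎ □  █        
                   ┃█      █        
                   ┃█ █    █        
                   ┃█□  █  █        
                   ┃█      █        
                   ┃████████        
                   ┃Moves: 4  0/2   
                   ┃                
                   ┃                
                   ┃                
                   ┃                


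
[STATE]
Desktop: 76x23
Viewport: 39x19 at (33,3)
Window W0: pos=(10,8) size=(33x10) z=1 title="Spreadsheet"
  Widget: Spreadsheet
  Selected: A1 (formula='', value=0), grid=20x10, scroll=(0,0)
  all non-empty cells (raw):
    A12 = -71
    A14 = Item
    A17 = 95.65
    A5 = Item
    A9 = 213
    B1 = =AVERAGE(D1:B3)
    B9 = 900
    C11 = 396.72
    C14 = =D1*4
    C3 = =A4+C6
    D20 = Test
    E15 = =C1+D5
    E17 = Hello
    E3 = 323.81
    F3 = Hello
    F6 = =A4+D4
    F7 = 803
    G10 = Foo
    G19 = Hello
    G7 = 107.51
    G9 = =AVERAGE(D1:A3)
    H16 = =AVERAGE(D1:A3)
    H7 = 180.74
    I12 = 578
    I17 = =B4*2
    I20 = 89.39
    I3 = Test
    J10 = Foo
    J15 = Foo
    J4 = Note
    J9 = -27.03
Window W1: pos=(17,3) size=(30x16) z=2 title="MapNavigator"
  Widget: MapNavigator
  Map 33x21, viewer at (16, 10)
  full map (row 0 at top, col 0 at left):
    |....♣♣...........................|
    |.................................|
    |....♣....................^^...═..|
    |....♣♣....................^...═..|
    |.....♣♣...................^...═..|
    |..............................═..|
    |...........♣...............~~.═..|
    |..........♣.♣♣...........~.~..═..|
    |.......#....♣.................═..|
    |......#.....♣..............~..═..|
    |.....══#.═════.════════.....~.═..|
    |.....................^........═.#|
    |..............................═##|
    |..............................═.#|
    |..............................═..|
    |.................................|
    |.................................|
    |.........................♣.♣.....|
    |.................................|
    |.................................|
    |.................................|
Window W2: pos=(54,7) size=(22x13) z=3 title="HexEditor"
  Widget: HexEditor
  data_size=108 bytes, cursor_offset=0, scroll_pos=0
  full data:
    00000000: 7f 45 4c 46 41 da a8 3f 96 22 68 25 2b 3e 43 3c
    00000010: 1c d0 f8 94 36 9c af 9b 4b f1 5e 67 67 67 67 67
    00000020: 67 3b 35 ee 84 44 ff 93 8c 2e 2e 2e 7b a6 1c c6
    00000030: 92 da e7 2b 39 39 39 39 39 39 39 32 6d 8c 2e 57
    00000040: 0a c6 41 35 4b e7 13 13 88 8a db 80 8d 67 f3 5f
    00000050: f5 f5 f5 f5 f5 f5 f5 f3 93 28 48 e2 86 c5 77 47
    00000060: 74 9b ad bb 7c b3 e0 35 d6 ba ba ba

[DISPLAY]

━━━━━━━━━━━━━┓                         
             ┃                         
─────────────┨                         
.........^...┃                         
.............┃       ┏━━━━━━━━━━━━━━━━━
..........~~.┃       ┃ HexEditor       
........~.~..┃       ┠─────────────────
.............┃       ┃00000000  7F 45 4
..........~..┃       ┃00000010  1c d0 f
══════.....~.┃       ┃00000020  67 3b 3
....^........┃       ┃00000030  92 da e
.............┃       ┃00000040  0a c6 4
.............┃       ┃00000050  f5 f5 f
.............┃       ┃00000060  74 9b a
.............┃       ┃                 
━━━━━━━━━━━━━┛       ┃                 
                     ┗━━━━━━━━━━━━━━━━━
                                       
                                       


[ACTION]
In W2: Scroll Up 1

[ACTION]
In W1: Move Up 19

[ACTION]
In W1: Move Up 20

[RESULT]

━━━━━━━━━━━━━┓                         
             ┃                         
─────────────┨                         
             ┃                         
             ┃       ┏━━━━━━━━━━━━━━━━━
             ┃       ┃ HexEditor       
             ┃       ┠─────────────────
             ┃       ┃00000000  7F 45 4
             ┃       ┃00000010  1c d0 f
.............┃       ┃00000020  67 3b 3
.............┃       ┃00000030  92 da e
........^^...┃       ┃00000040  0a c6 4
.........^...┃       ┃00000050  f5 f5 f
.........^...┃       ┃00000060  74 9b a
.............┃       ┃                 
━━━━━━━━━━━━━┛       ┃                 
                     ┗━━━━━━━━━━━━━━━━━
                                       
                                       


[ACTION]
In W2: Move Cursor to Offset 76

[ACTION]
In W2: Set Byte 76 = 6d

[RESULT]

━━━━━━━━━━━━━┓                         
             ┃                         
─────────────┨                         
             ┃                         
             ┃       ┏━━━━━━━━━━━━━━━━━
             ┃       ┃ HexEditor       
             ┃       ┠─────────────────
             ┃       ┃00000000  7f 45 4
             ┃       ┃00000010  1c d0 f
.............┃       ┃00000020  67 3b 3
.............┃       ┃00000030  92 da e
........^^...┃       ┃00000040  0a c6 4
.........^...┃       ┃00000050  f5 f5 f
.........^...┃       ┃00000060  74 9b a
.............┃       ┃                 
━━━━━━━━━━━━━┛       ┃                 
                     ┗━━━━━━━━━━━━━━━━━
                                       
                                       
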